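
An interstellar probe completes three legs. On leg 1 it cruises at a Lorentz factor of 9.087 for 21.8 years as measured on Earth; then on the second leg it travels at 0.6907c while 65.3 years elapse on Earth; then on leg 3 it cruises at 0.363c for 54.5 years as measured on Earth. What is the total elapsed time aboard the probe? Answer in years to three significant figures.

Leg 1: γ = 9.087; τ_1 = 21.8/9.087 = 2.399 years.
Leg 2: γ = 1/√(1 − 0.6907²) = 1/√0.5229 = 1.383; τ_2 = 65.3/1.383 = 47.22 years.
Leg 3: γ = 1/√(1 − 0.363²) = 1/√0.8682 = 1.073; τ_3 = 54.5/1.073 = 50.78 years.
Total: 2.399 + 47.22 + 50.78 years.

τ = 100 years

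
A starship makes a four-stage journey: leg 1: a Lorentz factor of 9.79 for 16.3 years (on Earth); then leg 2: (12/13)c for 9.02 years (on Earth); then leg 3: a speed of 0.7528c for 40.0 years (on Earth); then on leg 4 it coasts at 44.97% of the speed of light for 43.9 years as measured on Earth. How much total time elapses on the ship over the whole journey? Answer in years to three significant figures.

Leg 1: γ = 9.79; τ_1 = 16.3/9.790 = 1.665 years.
Leg 2: γ = 1/√(1 − (12/13)²) = 13/5 = 2.600; τ_2 = 9.02/2.600 = 3.469 years.
Leg 3: γ = 1/√(1 − 0.7528²) = 1/√0.4333 = 1.519; τ_3 = 40.0/1.519 = 26.33 years.
Leg 4: β = 0.4497; γ = 1/√(1 − 0.4497²) = 1/√0.7978 = 1.120; τ_4 = 43.9/1.120 = 39.21 years.
Total: 1.665 + 3.469 + 26.33 + 39.21 years.

τ = 70.7 years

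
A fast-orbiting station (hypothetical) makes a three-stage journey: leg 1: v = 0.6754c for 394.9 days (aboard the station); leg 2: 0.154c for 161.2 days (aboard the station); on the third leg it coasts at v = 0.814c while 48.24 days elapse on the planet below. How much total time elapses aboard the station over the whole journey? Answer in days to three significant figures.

τ = 584 days

Leg 1: 394.9 days is already measured aboard the station.
Leg 2: 161.2 days is already measured aboard the station.
Leg 3: γ = 1/√(1 − 0.814²) = 1/√0.3374 = 1.722; τ_3 = 48.24/1.722 = 28.02 days.
Total: 394.9 + 161.2 + 28.02 days.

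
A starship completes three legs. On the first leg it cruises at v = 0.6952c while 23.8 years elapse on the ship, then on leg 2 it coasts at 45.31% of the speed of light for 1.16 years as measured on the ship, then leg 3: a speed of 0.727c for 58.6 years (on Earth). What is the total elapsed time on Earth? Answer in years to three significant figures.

Δt = 93.0 years

Leg 1: γ = 1/√(1 − 0.6952²) = 1/√0.5167 = 1.391; Δt_1 = 1.391 × 23.8 = 33.11 years.
Leg 2: β = 0.4531; γ = 1/√(1 − 0.4531²) = 1/√0.7947 = 1.122; Δt_2 = 1.122 × 1.16 = 1.301 years.
Leg 3: 58.6 years is already measured on Earth.
Total: 33.11 + 1.301 + 58.60 years.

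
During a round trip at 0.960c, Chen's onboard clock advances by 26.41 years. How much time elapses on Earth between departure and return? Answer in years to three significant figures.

γ = 1/√(1 − 0.960²) = 25/7 ≈ 3.571
Earth-frame duration is the dilated interval: Δt = γτ = 3.571 × 26.41 years.

Δt = 94.3 years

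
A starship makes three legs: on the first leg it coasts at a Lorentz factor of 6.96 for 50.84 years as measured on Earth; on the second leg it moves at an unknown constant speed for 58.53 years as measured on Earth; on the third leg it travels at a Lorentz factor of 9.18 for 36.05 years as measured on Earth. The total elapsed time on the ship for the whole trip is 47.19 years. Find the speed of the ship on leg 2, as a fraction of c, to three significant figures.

Leg 1: γ = 6.96; τ_1 = 50.84/6.960 = 7.305 years.
Leg 2: speed unknown; τ_2 = 58.53/γ_2.
Leg 3: γ = 9.18; τ_3 = 36.05/9.180 = 3.927 years.
Total proper time: 7.305 + τ_2 + 3.927 = 47.19, so τ_2 = 47.19 − 11.23 = 35.96 years.
γ_2 = 58.53/35.96 = 1.628; β = √(1 − 1/γ²) = √0.6226.

β = 0.789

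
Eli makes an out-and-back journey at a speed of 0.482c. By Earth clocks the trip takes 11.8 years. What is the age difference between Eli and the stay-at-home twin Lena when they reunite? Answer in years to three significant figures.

Δt − τ = 1.46 years

γ = 1/√(1 − 0.482²) = 1/√0.7677 = 1.141
Eli's elapsed proper time: τ = 11.8/1.141 = 10.34 years.
Age gap = Δt − τ = 11.8 − 10.34 years.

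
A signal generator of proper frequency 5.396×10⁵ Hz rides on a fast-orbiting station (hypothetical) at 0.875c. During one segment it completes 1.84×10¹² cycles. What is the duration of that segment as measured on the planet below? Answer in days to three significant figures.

γ = 1/√(1 − 0.875²) = 1/√0.2344 = 2.066
Proper time for N cycles: τ = N/f = 1.84×10¹²/(5.396×10⁵) = 3.410×10⁶ s = 39.47 days.
Lab-frame duration Δt = γτ = 2.066 × 39.47 = 81.52 days.

Δt = 81.5 days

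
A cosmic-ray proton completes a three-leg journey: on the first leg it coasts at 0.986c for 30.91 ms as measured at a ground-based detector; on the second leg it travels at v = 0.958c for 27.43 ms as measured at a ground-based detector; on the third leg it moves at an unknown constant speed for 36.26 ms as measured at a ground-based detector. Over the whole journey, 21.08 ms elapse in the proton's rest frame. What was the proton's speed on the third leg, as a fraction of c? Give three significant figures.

Leg 1: γ = 1/√(1 − 0.986²) = 1/√0.02780 = 5.997; τ_1 = 30.91/5.997 = 5.154 ms.
Leg 2: γ = 1/√(1 − 0.958²) = 1/√0.08224 = 3.487; τ_2 = 27.43/3.487 = 7.866 ms.
Leg 3: speed unknown; τ_3 = 36.26/γ_3.
Total proper time: 5.154 + 7.866 + τ_3 = 21.08, so τ_3 = 21.08 − 13.02 = 8.060 ms.
γ_3 = 36.26/8.060 = 4.499; β = √(1 − 1/γ²) = √0.9506.

β = 0.975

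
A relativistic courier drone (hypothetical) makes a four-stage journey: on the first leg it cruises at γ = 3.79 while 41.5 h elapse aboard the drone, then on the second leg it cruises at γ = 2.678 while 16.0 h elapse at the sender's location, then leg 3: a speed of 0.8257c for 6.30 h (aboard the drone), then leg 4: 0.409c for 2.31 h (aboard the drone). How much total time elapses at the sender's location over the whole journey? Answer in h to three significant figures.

Δt = 187 h

Leg 1: γ = 3.79; Δt_1 = 3.790 × 41.5 = 157.3 h.
Leg 2: 16.0 h is already measured at the sender's location.
Leg 3: γ = 1/√(1 − 0.8257²) = 1/√0.3182 = 1.773; Δt_3 = 1.773 × 6.30 = 11.17 h.
Leg 4: γ = 1/√(1 − 0.409²) = 1/√0.8327 = 1.096; Δt_4 = 1.096 × 2.31 = 2.531 h.
Total: 157.3 + 16.00 + 11.17 + 2.531 h.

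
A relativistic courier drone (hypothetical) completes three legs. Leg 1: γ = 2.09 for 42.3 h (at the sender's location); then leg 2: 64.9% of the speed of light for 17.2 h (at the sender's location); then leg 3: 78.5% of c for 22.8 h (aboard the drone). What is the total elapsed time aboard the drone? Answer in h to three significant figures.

τ = 56.1 h

Leg 1: γ = 2.09; τ_1 = 42.3/2.090 = 20.24 h.
Leg 2: β = 0.649; γ = 1/√(1 − 0.649²) = 1/√0.5788 = 1.314; τ_2 = 17.2/1.314 = 13.09 h.
Leg 3: 22.8 h is already measured aboard the drone.
Total: 20.24 + 13.09 + 22.80 h.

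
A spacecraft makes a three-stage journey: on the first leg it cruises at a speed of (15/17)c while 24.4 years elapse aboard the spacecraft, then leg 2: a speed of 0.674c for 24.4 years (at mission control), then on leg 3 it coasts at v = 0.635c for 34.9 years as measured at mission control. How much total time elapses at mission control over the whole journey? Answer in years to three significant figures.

Leg 1: γ = 1/√(1 − (15/17)²) = 17/8 = 2.125; Δt_1 = 2.125 × 24.4 = 51.85 years.
Leg 2: 24.4 years is already measured at mission control.
Leg 3: 34.9 years is already measured at mission control.
Total: 51.85 + 24.40 + 34.90 years.

Δt = 111 years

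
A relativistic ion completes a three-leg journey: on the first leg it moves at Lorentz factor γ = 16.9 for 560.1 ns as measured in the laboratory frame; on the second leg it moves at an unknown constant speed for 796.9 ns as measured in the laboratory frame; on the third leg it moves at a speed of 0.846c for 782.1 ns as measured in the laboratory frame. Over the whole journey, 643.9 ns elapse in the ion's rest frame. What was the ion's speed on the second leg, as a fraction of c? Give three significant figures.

β = 0.970

Leg 1: γ = 16.9; τ_1 = 560.1/16.90 = 33.14 ns.
Leg 2: speed unknown; τ_2 = 796.9/γ_2.
Leg 3: γ = 1/√(1 − 0.846²) = 1/√0.2843 = 1.876; τ_3 = 782.1/1.876 = 417.0 ns.
Total proper time: 33.14 + τ_2 + 417.0 = 643.9, so τ_2 = 643.9 − 450.1 = 193.8 ns.
γ_2 = 796.9/193.8 = 4.113; β = √(1 − 1/γ²) = √0.9409.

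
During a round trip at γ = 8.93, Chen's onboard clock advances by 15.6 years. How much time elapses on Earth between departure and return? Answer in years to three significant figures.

γ = 8.93
Earth-frame duration is the dilated interval: Δt = γτ = 8.930 × 15.6 years.

Δt = 139 years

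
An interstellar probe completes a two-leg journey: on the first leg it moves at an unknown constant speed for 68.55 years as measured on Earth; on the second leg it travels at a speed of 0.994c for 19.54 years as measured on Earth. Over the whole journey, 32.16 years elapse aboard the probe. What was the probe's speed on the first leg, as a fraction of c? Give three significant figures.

Leg 1: speed unknown; τ_1 = 68.55/γ_1.
Leg 2: γ = 1/√(1 − 0.994²) = 1/√0.01196 = 9.142; τ_2 = 19.54/9.142 = 2.137 years.
Total proper time: τ_1 + 2.137 = 32.16, so τ_1 = 32.16 − 2.137 = 30.02 years.
γ_1 = 68.55/30.02 = 2.283; β = √(1 − 1/γ²) = √0.8082.

β = 0.899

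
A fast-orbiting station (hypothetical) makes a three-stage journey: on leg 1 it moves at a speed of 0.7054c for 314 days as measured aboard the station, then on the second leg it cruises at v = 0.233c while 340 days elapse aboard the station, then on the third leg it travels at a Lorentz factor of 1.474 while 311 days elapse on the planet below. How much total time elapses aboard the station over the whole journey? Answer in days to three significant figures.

Leg 1: 314 days is already measured aboard the station.
Leg 2: 340 days is already measured aboard the station.
Leg 3: γ = 1.474; τ_3 = 311/1.474 = 211.0 days.
Total: 314.0 + 340.0 + 211.0 days.

τ = 865 days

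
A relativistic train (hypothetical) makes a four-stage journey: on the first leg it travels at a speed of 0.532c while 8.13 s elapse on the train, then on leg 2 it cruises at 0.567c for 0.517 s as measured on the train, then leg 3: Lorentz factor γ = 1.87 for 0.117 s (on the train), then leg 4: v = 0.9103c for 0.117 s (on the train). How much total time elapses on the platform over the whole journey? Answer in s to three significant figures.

Δt = 10.7 s

Leg 1: γ = 1/√(1 − 0.532²) = 1/√0.7170 = 1.181; Δt_1 = 1.181 × 8.13 = 9.601 s.
Leg 2: γ = 1/√(1 − 0.567²) = 1/√0.6785 = 1.214; Δt_2 = 1.214 × 0.517 = 0.6276 s.
Leg 3: γ = 1.87; Δt_3 = 1.870 × 0.117 = 0.2188 s.
Leg 4: γ = 1/√(1 − 0.9103²) = 1/√0.1714 = 2.416; Δt_4 = 2.416 × 0.117 = 0.2826 s.
Total: 9.601 + 0.6276 + 0.2188 + 0.2826 s.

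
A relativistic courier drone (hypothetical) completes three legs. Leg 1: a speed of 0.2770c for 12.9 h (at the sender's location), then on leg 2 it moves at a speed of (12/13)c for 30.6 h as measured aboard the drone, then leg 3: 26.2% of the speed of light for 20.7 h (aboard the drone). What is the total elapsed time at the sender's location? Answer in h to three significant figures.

Leg 1: 12.9 h is already measured at the sender's location.
Leg 2: γ = 1/√(1 − (12/13)²) = 13/5 = 2.600; Δt_2 = 2.600 × 30.6 = 79.56 h.
Leg 3: β = 0.262; γ = 1/√(1 − 0.262²) = 1/√0.9314 = 1.036; Δt_3 = 1.036 × 20.7 = 21.45 h.
Total: 12.90 + 79.56 + 21.45 h.

Δt = 114 h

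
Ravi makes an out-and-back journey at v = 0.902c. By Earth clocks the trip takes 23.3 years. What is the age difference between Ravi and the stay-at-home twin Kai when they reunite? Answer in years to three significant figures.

γ = 1/√(1 − 0.902²) = 1/√0.1864 = 2.316
Ravi's elapsed proper time: τ = 23.3/2.316 = 10.06 years.
Age gap = Δt − τ = 23.3 − 10.06 years.

Δt − τ = 13.2 years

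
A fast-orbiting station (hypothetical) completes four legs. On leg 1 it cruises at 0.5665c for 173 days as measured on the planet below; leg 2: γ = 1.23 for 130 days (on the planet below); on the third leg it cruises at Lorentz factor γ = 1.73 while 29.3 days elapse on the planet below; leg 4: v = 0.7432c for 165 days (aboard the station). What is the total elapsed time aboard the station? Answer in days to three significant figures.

τ = 430 days

Leg 1: γ = 1/√(1 − 0.5665²) = 1/√0.6791 = 1.214; τ_1 = 173/1.214 = 142.6 days.
Leg 2: γ = 1.23; τ_2 = 130/1.230 = 105.7 days.
Leg 3: γ = 1.73; τ_3 = 29.3/1.730 = 16.94 days.
Leg 4: 165 days is already measured aboard the station.
Total: 142.6 + 105.7 + 16.94 + 165.0 days.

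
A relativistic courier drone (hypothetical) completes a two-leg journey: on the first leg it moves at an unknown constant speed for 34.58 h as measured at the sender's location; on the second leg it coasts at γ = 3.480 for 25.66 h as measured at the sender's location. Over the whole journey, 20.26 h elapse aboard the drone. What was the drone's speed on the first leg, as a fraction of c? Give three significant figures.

Leg 1: speed unknown; τ_1 = 34.58/γ_1.
Leg 2: γ = 3.480; τ_2 = 25.66/3.480 = 7.374 h.
Total proper time: τ_1 + 7.374 = 20.26, so τ_1 = 20.26 − 7.374 = 12.89 h.
γ_1 = 34.58/12.89 = 2.683; β = √(1 − 1/γ²) = √0.8611.

β = 0.928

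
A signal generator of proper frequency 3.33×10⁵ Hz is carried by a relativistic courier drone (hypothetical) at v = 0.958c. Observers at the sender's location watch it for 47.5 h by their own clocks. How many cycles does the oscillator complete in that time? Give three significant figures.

γ = 1/√(1 − 0.958²) = 1/√0.08224 = 3.487
During 47.5 h of lab time, the oscillator's proper time advances by τ = Δt/γ = 47.5/3.487 = 13.62 h = 4.904×10⁴ s.
N = f × τ = 3.33×10⁵ × 4.904×10⁴ = 1.633×10¹⁰.

N = 1.63×10¹⁰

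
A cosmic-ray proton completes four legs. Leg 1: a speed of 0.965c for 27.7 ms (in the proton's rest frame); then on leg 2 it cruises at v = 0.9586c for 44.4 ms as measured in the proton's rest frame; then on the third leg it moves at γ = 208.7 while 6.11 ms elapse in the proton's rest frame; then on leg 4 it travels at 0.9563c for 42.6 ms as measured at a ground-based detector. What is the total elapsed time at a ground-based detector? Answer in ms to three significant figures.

Leg 1: γ = 1/√(1 − 0.965²) = 1/√0.06878 = 3.813; Δt_1 = 3.813 × 27.7 = 105.6 ms.
Leg 2: γ = 1/√(1 − 0.9586²) = 1/√0.08109 = 3.512; Δt_2 = 3.512 × 44.4 = 155.9 ms.
Leg 3: γ = 208.7; Δt_3 = 208.7 × 6.11 = 1275 ms.
Leg 4: 42.6 ms is already measured at a ground-based detector.
Total: 105.6 + 155.9 + 1275 + 42.60 ms.

Δt = 1580 ms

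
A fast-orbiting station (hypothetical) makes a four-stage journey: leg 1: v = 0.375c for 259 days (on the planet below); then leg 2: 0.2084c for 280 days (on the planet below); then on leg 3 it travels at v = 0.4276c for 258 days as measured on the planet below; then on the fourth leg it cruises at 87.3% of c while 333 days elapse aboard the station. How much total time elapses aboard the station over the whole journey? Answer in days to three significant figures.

Leg 1: γ = 1/√(1 − 0.375²) = 1/√0.8594 = 1.079; τ_1 = 259/1.079 = 240.1 days.
Leg 2: γ = 1/√(1 − 0.2084²) = 1/√0.9566 = 1.022; τ_2 = 280/1.022 = 273.9 days.
Leg 3: γ = 1/√(1 − 0.4276²) = 1/√0.8172 = 1.106; τ_3 = 258/1.106 = 233.2 days.
Leg 4: 333 days is already measured aboard the station.
Total: 240.1 + 273.9 + 233.2 + 333.0 days.

τ = 1080 days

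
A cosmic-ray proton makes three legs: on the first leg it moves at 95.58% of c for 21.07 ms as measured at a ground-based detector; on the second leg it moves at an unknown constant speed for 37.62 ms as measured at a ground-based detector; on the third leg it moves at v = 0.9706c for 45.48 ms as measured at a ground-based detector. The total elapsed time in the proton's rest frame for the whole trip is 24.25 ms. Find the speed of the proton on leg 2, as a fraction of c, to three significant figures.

β = 0.982

Leg 1: β = 0.9558; γ = 1/√(1 − 0.9558²) = 1/√0.08645 = 3.401; τ_1 = 21.07/3.401 = 6.195 ms.
Leg 2: speed unknown; τ_2 = 37.62/γ_2.
Leg 3: γ = 1/√(1 − 0.9706²) = 1/√0.05794 = 4.155; τ_3 = 45.48/4.155 = 10.95 ms.
Total proper time: 6.195 + τ_2 + 10.95 = 24.25, so τ_2 = 24.25 − 17.14 = 7.108 ms.
γ_2 = 37.62/7.108 = 5.293; β = √(1 − 1/γ²) = √0.9643.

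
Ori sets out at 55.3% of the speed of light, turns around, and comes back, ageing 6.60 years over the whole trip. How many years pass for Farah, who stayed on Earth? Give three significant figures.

Δt = 7.92 years

β = 0.553; γ = 1/√(1 − 0.553²) = 1/√0.6942 = 1.200
Earth-frame duration is the dilated interval: Δt = γτ = 1.200 × 6.60 years.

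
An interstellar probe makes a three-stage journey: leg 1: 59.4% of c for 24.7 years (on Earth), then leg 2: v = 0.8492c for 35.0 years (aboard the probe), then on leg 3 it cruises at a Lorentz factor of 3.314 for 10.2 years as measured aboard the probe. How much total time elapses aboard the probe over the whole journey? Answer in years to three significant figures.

τ = 65.1 years

Leg 1: β = 0.594; γ = 1/√(1 − 0.594²) = 1/√0.6472 = 1.243; τ_1 = 24.7/1.243 = 19.87 years.
Leg 2: 35.0 years is already measured aboard the probe.
Leg 3: 10.2 years is already measured aboard the probe.
Total: 19.87 + 35.00 + 10.20 years.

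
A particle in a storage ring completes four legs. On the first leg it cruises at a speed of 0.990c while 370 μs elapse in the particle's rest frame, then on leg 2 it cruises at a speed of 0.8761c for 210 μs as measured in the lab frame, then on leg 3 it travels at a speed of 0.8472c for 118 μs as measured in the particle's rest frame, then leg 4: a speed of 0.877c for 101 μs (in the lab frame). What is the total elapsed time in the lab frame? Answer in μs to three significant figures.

Δt = 3160 μs

Leg 1: γ = 1/√(1 − 0.990²) = 1/√0.01990 = 7.089; Δt_1 = 7.089 × 370 = 2623 μs.
Leg 2: 210 μs is already measured in the lab frame.
Leg 3: γ = 1/√(1 − 0.8472²) = 1/√0.2823 = 1.882; Δt_3 = 1.882 × 118 = 222.1 μs.
Leg 4: 101 μs is already measured in the lab frame.
Total: 2623 + 210.0 + 222.1 + 101.0 μs.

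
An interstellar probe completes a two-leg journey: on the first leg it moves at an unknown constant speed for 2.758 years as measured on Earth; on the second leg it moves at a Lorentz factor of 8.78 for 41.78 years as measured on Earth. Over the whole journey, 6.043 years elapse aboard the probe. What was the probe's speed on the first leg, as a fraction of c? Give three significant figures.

β = 0.885

Leg 1: speed unknown; τ_1 = 2.758/γ_1.
Leg 2: γ = 8.78; τ_2 = 41.78/8.780 = 4.759 years.
Total proper time: τ_1 + 4.759 = 6.043, so τ_1 = 6.043 − 4.759 = 1.284 years.
γ_1 = 2.758/1.284 = 2.147; β = √(1 − 1/γ²) = √0.7831.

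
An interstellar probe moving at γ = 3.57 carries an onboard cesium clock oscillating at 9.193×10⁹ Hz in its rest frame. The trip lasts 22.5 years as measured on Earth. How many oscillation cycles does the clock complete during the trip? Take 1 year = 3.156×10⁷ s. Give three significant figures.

N = 1.83×10¹⁸

γ = 3.57
The oscillator's own cycle count is N = f × τ where τ is the proper time aboard the probe. τ = Δt/γ = 22.5/3.570 = 6.303 years = 1.989×10⁸ s.
N = 9.193×10⁹ × 1.989×10⁸ = 1.829×10¹⁸.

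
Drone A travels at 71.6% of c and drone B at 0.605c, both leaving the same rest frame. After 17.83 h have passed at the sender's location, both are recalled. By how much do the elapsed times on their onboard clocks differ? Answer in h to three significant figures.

|τ_A − τ_B| = 1.75 h

A: β = 0.716; γ = 1/√(1 − 0.716²) = 1/√0.4873 = 1.432; τ_A = 17.83/1.432 = 12.45 h.
B: γ = 1/√(1 − 0.605²) = 1/√0.6340 = 1.256; τ_B = 17.83/1.256 = 14.20 h.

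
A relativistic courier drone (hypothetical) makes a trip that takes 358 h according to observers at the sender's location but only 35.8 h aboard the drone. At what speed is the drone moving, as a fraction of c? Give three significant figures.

v = 0.995c

The proper time is measured aboard the drone (both events occur at the drone's location); Δt is measured at the sender's location. γ = Δt/τ = 358/35.8 = 10.00.
β = √(1 − 1/γ²) = √(1 − 0.01000) = √0.9900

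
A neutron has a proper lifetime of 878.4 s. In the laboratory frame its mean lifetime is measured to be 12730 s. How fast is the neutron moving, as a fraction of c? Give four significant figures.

β = 0.9976

γ = Δt/τ₀ = 12730/878.4 = 14.49
β = √(1 − 1/γ²) = √(1 − 0.004761) = √0.9952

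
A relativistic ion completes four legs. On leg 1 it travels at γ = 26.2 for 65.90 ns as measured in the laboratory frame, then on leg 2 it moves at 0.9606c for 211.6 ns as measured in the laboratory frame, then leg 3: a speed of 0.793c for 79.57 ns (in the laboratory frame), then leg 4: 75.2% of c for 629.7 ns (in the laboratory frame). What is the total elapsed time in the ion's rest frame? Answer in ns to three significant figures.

τ = 525 ns

Leg 1: γ = 26.2; τ_1 = 65.90/26.20 = 2.515 ns.
Leg 2: γ = 1/√(1 − 0.9606²) = 1/√0.07725 = 3.598; τ_2 = 211.6/3.598 = 58.81 ns.
Leg 3: γ = 1/√(1 − 0.793²) = 1/√0.3712 = 1.641; τ_3 = 79.57/1.641 = 48.48 ns.
Leg 4: β = 0.752; γ = 1/√(1 − 0.752²) = 1/√0.4345 = 1.517; τ_4 = 629.7/1.517 = 415.1 ns.
Total: 2.515 + 58.81 + 48.48 + 415.1 ns.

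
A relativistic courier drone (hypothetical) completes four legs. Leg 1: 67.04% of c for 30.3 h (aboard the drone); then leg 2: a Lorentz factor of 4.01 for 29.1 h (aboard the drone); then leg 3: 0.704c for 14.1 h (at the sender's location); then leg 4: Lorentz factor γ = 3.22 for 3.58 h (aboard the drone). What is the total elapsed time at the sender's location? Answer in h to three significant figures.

Δt = 183 h

Leg 1: β = 0.6704; γ = 1/√(1 − 0.6704²) = 1/√0.5506 = 1.348; Δt_1 = 1.348 × 30.3 = 40.84 h.
Leg 2: γ = 4.01; Δt_2 = 4.010 × 29.1 = 116.7 h.
Leg 3: 14.1 h is already measured at the sender's location.
Leg 4: γ = 3.22; Δt_4 = 3.220 × 3.58 = 11.53 h.
Total: 40.84 + 116.7 + 14.10 + 11.53 h.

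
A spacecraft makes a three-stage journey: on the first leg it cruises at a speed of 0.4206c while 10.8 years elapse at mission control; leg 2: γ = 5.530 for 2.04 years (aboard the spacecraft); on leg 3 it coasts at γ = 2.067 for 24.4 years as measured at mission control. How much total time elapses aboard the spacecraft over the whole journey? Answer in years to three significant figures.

τ = 23.6 years

Leg 1: γ = 1/√(1 − 0.4206²) = 1/√0.8231 = 1.102; τ_1 = 10.8/1.102 = 9.798 years.
Leg 2: 2.04 years is already measured aboard the spacecraft.
Leg 3: γ = 2.067; τ_3 = 24.4/2.067 = 11.80 years.
Total: 9.798 + 2.040 + 11.80 years.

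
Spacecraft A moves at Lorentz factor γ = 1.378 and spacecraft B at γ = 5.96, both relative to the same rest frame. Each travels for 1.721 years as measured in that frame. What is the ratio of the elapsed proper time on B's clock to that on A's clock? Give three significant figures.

τ_B/τ_A = 0.231

A: γ = 1.378. B: γ = 5.96.
τ_A/τ_B = γ_B/γ_A = 5.960/1.378 = 4.325, so τ_B/τ_A = 0.2312.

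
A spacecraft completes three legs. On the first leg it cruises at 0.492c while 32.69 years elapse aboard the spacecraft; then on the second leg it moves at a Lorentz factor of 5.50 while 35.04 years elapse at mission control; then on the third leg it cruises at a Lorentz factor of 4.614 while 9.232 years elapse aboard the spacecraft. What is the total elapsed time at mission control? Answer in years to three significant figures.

Leg 1: γ = 1/√(1 − 0.492²) = 1/√0.7579 = 1.149; Δt_1 = 1.149 × 32.69 = 37.55 years.
Leg 2: 35.04 years is already measured at mission control.
Leg 3: γ = 4.614; Δt_3 = 4.614 × 9.232 = 42.60 years.
Total: 37.55 + 35.04 + 42.60 years.

Δt = 115 years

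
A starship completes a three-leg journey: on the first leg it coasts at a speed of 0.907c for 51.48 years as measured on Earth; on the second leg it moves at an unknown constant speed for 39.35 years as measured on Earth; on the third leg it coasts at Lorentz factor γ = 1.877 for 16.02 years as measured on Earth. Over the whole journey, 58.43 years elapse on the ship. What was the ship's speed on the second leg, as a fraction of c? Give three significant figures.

Leg 1: γ = 1/√(1 − 0.907²) = 1/√0.1774 = 2.375; τ_1 = 51.48/2.375 = 21.68 years.
Leg 2: speed unknown; τ_2 = 39.35/γ_2.
Leg 3: γ = 1.877; τ_3 = 16.02/1.877 = 8.535 years.
Total proper time: 21.68 + τ_2 + 8.535 = 58.43, so τ_2 = 58.43 − 30.21 = 28.22 years.
γ_2 = 39.35/28.22 = 1.395; β = √(1 − 1/γ²) = √0.4859.

β = 0.697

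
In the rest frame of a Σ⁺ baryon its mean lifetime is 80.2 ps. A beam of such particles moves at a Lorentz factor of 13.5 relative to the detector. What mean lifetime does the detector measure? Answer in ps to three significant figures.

γ = 13.5
The rest-frame lifetime is the proper time; the lab measures the dilated interval Δt = γτ₀ = 13.50 × 80.2 ps.

Δt = 1080 ps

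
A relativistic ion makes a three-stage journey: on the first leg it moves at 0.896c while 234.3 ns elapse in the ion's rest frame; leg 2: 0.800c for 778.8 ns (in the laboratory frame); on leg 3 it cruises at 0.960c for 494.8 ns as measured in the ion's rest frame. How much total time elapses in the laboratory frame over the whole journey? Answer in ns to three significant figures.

Δt = 3070 ns

Leg 1: γ = 1/√(1 − 0.896²) = 1/√0.1972 = 2.252; Δt_1 = 2.252 × 234.3 = 527.6 ns.
Leg 2: 778.8 ns is already measured in the laboratory frame.
Leg 3: γ = 1/√(1 − 0.960²) = 25/7 ≈ 3.571; Δt_3 = 3.571 × 494.8 = 1767 ns.
Total: 527.6 + 778.8 + 1767 ns.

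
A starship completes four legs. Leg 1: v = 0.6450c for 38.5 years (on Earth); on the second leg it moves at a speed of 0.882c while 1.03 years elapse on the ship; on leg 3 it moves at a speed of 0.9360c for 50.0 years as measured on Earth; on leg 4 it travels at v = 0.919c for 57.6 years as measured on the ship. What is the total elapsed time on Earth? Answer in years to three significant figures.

Leg 1: 38.5 years is already measured on Earth.
Leg 2: γ = 1/√(1 − 0.882²) = 1/√0.2221 = 2.122; Δt_2 = 2.122 × 1.03 = 2.186 years.
Leg 3: 50.0 years is already measured on Earth.
Leg 4: γ = 1/√(1 − 0.919²) = 1/√0.1554 = 2.536; Δt_4 = 2.536 × 57.6 = 146.1 years.
Total: 38.50 + 2.186 + 50.00 + 146.1 years.

Δt = 237 years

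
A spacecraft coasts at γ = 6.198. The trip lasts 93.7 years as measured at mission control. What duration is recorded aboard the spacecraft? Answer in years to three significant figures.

γ = 6.198
The interval measured at mission control is the dilated one; the clock aboard the spacecraft measures the proper time τ = Δt/γ = 93.7/6.198 years.

τ = 15.1 years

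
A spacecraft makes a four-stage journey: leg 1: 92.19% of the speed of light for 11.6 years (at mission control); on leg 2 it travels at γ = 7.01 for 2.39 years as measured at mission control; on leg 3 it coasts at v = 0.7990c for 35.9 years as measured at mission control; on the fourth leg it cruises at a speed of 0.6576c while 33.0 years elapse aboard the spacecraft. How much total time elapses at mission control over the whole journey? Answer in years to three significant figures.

Leg 1: 11.6 years is already measured at mission control.
Leg 2: 2.39 years is already measured at mission control.
Leg 3: 35.9 years is already measured at mission control.
Leg 4: γ = 1/√(1 − 0.6576²) = 1/√0.5676 = 1.327; Δt_4 = 1.327 × 33.0 = 43.80 years.
Total: 11.60 + 2.390 + 35.90 + 43.80 years.

Δt = 93.7 years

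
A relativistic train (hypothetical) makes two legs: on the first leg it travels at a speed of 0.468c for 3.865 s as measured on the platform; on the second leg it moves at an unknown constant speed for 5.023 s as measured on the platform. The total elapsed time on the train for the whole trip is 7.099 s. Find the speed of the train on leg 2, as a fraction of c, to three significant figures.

β = 0.680

Leg 1: γ = 1/√(1 − 0.468²) = 1/√0.7810 = 1.132; τ_1 = 3.865/1.132 = 3.416 s.
Leg 2: speed unknown; τ_2 = 5.023/γ_2.
Total proper time: 3.416 + τ_2 = 7.099, so τ_2 = 7.099 − 3.416 = 3.683 s.
γ_2 = 5.023/3.683 = 1.364; β = √(1 − 1/γ²) = √0.4623.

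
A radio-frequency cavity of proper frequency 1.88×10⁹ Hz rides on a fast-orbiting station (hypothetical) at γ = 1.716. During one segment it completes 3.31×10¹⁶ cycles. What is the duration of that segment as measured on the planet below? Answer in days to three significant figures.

Δt = 350 days

γ = 1.716
Proper time for N cycles: τ = N/f = 3.31×10¹⁶/(1.88×10⁹) = 1.761×10⁷ s = 203.8 days.
Lab-frame duration Δt = γτ = 1.716 × 203.8 = 349.7 days.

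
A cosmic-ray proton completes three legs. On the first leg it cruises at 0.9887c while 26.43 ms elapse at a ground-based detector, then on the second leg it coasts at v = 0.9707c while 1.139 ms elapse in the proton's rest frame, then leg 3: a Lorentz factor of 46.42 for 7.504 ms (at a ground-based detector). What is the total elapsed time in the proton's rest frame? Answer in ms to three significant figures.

Leg 1: γ = 1/√(1 − 0.9887²) = 1/√0.02247 = 6.671; τ_1 = 26.43/6.671 = 3.962 ms.
Leg 2: 1.139 ms is already measured in the proton's rest frame.
Leg 3: γ = 46.42; τ_3 = 7.504/46.42 = 0.1617 ms.
Total: 3.962 + 1.139 + 0.1617 ms.

τ = 5.26 ms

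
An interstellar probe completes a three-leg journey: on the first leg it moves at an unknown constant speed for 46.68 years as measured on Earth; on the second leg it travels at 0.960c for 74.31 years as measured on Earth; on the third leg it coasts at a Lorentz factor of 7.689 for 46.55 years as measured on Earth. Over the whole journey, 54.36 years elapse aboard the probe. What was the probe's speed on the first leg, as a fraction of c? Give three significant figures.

β = 0.808

Leg 1: speed unknown; τ_1 = 46.68/γ_1.
Leg 2: γ = 1/√(1 − 0.960²) = 25/7 ≈ 3.571; τ_2 = 74.31/3.571 = 20.81 years.
Leg 3: γ = 7.689; τ_3 = 46.55/7.689 = 6.054 years.
Total proper time: τ_1 + 20.81 + 6.054 = 54.36, so τ_1 = 54.36 − 26.86 = 27.50 years.
γ_1 = 46.68/27.50 = 1.698; β = √(1 − 1/γ²) = √0.6530.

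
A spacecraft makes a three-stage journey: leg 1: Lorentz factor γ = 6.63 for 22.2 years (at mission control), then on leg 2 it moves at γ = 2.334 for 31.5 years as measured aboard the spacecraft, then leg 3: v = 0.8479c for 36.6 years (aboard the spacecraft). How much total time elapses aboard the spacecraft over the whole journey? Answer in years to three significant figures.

τ = 71.4 years

Leg 1: γ = 6.63; τ_1 = 22.2/6.630 = 3.348 years.
Leg 2: 31.5 years is already measured aboard the spacecraft.
Leg 3: 36.6 years is already measured aboard the spacecraft.
Total: 3.348 + 31.50 + 36.60 years.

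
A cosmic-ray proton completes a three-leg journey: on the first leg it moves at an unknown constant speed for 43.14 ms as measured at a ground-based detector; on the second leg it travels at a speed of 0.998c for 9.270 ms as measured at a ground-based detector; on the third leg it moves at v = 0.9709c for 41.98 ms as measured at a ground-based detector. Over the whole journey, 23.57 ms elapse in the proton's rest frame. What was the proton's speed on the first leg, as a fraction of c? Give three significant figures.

β = 0.954

Leg 1: speed unknown; τ_1 = 43.14/γ_1.
Leg 2: γ = 1/√(1 − 0.998²) = 1/√0.003996 = 15.82; τ_2 = 9.270/15.82 = 0.5860 ms.
Leg 3: γ = 1/√(1 − 0.9709²) = 1/√0.05735 = 4.176; τ_3 = 41.98/4.176 = 10.05 ms.
Total proper time: τ_1 + 0.5860 + 10.05 = 23.57, so τ_1 = 23.57 − 10.64 = 12.93 ms.
γ_1 = 43.14/12.93 = 3.336; β = √(1 − 1/γ²) = √0.9102.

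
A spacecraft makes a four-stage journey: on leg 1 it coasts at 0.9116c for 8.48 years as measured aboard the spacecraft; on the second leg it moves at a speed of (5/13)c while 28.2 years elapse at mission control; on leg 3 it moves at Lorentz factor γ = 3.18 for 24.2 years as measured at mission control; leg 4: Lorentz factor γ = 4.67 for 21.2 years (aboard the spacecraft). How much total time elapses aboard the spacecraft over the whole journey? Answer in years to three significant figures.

τ = 63.3 years

Leg 1: 8.48 years is already measured aboard the spacecraft.
Leg 2: γ = 1/√(1 − (5/13)²) = 13/12 ≈ 1.083; τ_2 = 28.2/1.083 = 26.03 years.
Leg 3: γ = 3.18; τ_3 = 24.2/3.180 = 7.610 years.
Leg 4: 21.2 years is already measured aboard the spacecraft.
Total: 8.480 + 26.03 + 7.610 + 21.20 years.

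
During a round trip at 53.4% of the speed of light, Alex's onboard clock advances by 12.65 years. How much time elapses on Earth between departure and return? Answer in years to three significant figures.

β = 0.534; γ = 1/√(1 − 0.534²) = 1/√0.7148 = 1.183
Earth-frame duration is the dilated interval: Δt = γτ = 1.183 × 12.65 years.

Δt = 15.0 years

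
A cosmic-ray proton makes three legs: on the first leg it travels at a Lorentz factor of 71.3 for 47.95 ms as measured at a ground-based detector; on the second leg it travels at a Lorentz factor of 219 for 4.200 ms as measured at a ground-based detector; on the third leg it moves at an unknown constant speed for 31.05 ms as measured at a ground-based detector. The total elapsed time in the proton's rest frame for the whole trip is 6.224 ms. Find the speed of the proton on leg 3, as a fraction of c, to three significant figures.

β = 0.984

Leg 1: γ = 71.3; τ_1 = 47.95/71.30 = 0.6725 ms.
Leg 2: γ = 219; τ_2 = 4.200/219.0 = 0.01918 ms.
Leg 3: speed unknown; τ_3 = 31.05/γ_3.
Total proper time: 0.6725 + 0.01918 + τ_3 = 6.224, so τ_3 = 6.224 − 0.6917 = 5.532 ms.
γ_3 = 31.05/5.532 = 5.612; β = √(1 − 1/γ²) = √0.9683.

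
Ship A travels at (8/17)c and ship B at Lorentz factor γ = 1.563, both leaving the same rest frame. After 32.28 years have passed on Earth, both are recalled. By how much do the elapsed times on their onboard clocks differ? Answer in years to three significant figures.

|τ_A − τ_B| = 7.83 years

A: γ = 1/√(1 − (8/17)²) = 17/15 ≈ 1.133; τ_A = 32.28/1.133 = 28.48 years.
B: γ = 1.563; τ_B = 32.28/1.563 = 20.65 years.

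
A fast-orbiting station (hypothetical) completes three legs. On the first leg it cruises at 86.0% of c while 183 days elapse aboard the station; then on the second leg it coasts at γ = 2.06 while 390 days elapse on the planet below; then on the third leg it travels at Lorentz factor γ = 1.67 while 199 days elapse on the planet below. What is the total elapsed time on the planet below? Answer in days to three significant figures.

Leg 1: β = 0.860; γ = 1/√(1 − 0.860²) = 1/√0.2604 = 1.960; Δt_1 = 1.960 × 183 = 358.6 days.
Leg 2: 390 days is already measured on the planet below.
Leg 3: 199 days is already measured on the planet below.
Total: 358.6 + 390.0 + 199.0 days.

Δt = 948 days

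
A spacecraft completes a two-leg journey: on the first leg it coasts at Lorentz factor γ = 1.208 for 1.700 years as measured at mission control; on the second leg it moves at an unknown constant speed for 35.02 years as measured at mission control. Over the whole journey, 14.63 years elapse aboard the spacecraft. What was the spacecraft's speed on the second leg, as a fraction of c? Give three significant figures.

Leg 1: γ = 1.208; τ_1 = 1.700/1.208 = 1.407 years.
Leg 2: speed unknown; τ_2 = 35.02/γ_2.
Total proper time: 1.407 + τ_2 = 14.63, so τ_2 = 14.63 − 1.407 = 13.22 years.
γ_2 = 35.02/13.22 = 2.648; β = √(1 − 1/γ²) = √0.8574.

β = 0.926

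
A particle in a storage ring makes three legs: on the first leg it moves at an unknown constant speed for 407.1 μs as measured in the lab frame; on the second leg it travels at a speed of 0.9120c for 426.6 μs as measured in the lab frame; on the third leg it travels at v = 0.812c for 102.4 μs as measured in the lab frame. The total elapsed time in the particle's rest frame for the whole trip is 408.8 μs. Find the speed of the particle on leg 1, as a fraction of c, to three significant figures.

Leg 1: speed unknown; τ_1 = 407.1/γ_1.
Leg 2: γ = 1/√(1 − 0.9120²) = 1/√0.1683 = 2.438; τ_2 = 426.6/2.438 = 175.0 μs.
Leg 3: γ = 1/√(1 − 0.812²) = 1/√0.3407 = 1.713; τ_3 = 102.4/1.713 = 59.77 μs.
Total proper time: τ_1 + 175.0 + 59.77 = 408.8, so τ_1 = 408.8 − 234.8 = 174.0 μs.
γ_1 = 407.1/174.0 = 2.339; β = √(1 − 1/γ²) = √0.8172.

β = 0.904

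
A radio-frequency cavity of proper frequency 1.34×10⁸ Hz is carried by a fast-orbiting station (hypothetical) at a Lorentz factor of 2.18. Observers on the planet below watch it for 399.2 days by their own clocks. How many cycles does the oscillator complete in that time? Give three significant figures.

N = 2.12×10¹⁵

γ = 2.18
During 399.2 days of lab time, the oscillator's proper time advances by τ = Δt/γ = 399.2/2.180 = 183.1 days = 1.582×10⁷ s.
N = f × τ = 1.34×10⁸ × 1.582×10⁷ = 2.120×10¹⁵.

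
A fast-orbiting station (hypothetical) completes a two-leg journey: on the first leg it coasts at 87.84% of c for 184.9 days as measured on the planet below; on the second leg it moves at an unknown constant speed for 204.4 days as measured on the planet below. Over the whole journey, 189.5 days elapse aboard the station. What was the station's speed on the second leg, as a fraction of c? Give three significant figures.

β = 0.869

Leg 1: β = 0.8784; γ = 1/√(1 − 0.8784²) = 1/√0.2284 = 2.092; τ_1 = 184.9/2.092 = 88.37 days.
Leg 2: speed unknown; τ_2 = 204.4/γ_2.
Total proper time: 88.37 + τ_2 = 189.5, so τ_2 = 189.5 − 88.37 = 101.1 days.
γ_2 = 204.4/101.1 = 2.021; β = √(1 − 1/γ²) = √0.7552.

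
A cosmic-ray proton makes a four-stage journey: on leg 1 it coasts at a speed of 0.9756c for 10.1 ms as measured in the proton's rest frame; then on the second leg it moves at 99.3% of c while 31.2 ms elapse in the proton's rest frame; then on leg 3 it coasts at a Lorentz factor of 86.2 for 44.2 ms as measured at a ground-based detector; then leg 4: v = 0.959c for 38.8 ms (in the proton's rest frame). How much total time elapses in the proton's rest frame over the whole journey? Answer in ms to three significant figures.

τ = 80.6 ms

Leg 1: 10.1 ms is already measured in the proton's rest frame.
Leg 2: 31.2 ms is already measured in the proton's rest frame.
Leg 3: γ = 86.2; τ_3 = 44.2/86.20 = 0.5128 ms.
Leg 4: 38.8 ms is already measured in the proton's rest frame.
Total: 10.10 + 31.20 + 0.5128 + 38.80 ms.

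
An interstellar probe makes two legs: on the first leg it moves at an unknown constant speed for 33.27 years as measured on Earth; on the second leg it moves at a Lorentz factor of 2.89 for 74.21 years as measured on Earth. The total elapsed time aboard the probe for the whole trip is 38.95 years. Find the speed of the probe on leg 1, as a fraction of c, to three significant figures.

Leg 1: speed unknown; τ_1 = 33.27/γ_1.
Leg 2: γ = 2.89; τ_2 = 74.21/2.890 = 25.68 years.
Total proper time: τ_1 + 25.68 = 38.95, so τ_1 = 38.95 − 25.68 = 13.27 years.
γ_1 = 33.27/13.27 = 2.507; β = √(1 − 1/γ²) = √0.8409.

β = 0.917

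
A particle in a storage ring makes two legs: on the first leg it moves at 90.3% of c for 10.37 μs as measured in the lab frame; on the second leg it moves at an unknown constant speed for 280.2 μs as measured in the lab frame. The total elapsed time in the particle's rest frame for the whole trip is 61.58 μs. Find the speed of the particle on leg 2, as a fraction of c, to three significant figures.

Leg 1: β = 0.903; γ = 1/√(1 − 0.903²) = 1/√0.1846 = 2.328; τ_1 = 10.37/2.328 = 4.455 μs.
Leg 2: speed unknown; τ_2 = 280.2/γ_2.
Total proper time: 4.455 + τ_2 = 61.58, so τ_2 = 61.58 − 4.455 = 57.12 μs.
γ_2 = 280.2/57.12 = 4.905; β = √(1 − 1/γ²) = √0.9584.

β = 0.979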